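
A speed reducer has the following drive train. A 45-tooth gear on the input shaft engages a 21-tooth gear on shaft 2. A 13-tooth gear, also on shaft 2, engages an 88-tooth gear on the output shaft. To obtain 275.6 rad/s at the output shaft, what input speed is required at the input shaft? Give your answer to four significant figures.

Overall ratio R = 0.46667 × 6.7692 = 3.159.
Required input speed = output speed × R = 275.6 × 3.159 = 870.61 rad/s.

870.6 rad/s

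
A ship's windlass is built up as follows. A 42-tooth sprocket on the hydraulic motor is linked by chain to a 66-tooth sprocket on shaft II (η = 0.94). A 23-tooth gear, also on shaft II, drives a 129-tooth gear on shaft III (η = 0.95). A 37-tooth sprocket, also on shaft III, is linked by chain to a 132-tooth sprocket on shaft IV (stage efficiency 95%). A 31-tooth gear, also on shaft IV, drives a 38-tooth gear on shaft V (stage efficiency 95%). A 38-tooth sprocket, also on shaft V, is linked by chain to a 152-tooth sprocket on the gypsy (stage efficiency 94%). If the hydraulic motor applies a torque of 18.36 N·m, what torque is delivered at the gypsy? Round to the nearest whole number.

2144 N·m

chain 66/42 = 1.5714 → τ = 18.36·1.5714·0.94 = 27.12 N·m
gear mesh 129/23 = 5.6087 → τ = 27.12·5.6087·0.95 = 144.5 N·m
chain 132/37 = 3.5676 → τ = 144.5·3.5676·0.95 = 489.75 N·m
gear mesh 38/31 = 1.2258 → τ = 489.75·1.2258·0.95 = 570.32 N·m
chain 152/38 = 4 → τ = 570.32·4·0.94 = 2144.4 N·m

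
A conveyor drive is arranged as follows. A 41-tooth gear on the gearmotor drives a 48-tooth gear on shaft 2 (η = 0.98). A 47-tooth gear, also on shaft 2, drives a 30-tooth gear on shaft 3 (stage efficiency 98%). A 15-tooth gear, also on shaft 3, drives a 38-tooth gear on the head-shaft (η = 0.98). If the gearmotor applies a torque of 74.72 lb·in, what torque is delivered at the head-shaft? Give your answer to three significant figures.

133 lb·in

After the gear mesh (48/41): 74.72 × 1.1707 × 0.98 = 85.728 lb·in
After the gear mesh (30/47): 85.728 × 0.6383 × 0.98 = 53.625 lb·in
After the gear mesh (38/15): 53.625 × 2.5333 × 0.98 = 133.13 lb·in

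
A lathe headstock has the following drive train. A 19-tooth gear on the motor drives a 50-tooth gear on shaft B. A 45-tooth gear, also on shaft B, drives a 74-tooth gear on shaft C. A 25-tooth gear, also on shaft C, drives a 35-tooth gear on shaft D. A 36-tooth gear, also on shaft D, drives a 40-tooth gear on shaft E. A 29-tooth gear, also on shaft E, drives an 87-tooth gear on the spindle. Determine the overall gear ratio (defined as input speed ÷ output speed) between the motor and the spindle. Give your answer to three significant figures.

Each stage contributes driven/driver: gear mesh 50/19 = 2.6316, gear mesh 74/45 = 1.6444, gear mesh 35/25 = 1.4, gear mesh 40/36 = 1.1111, gear mesh 87/29 = 3.
Overall: 2.6316 × 1.6444 × 1.4 × 1.1111 × 3 = 20.195.

20.2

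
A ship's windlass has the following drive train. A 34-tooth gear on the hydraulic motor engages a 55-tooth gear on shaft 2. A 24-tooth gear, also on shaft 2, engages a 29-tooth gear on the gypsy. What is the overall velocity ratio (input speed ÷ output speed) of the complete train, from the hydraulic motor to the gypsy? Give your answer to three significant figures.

1.95

Each stage contributes driven/driver: gear mesh 55/34 = 1.6176, gear mesh 29/24 = 1.2083.
Overall: 1.6176 × 1.2083 = 1.9547.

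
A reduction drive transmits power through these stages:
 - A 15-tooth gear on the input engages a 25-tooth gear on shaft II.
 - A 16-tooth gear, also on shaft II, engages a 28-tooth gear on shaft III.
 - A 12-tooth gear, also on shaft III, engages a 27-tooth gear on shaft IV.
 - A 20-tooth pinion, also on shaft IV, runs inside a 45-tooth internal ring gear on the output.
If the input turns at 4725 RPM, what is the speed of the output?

320 RPM

the input → shaft II (gear mesh, 25/15): 4725 ÷ 1.6667 = 2835 RPM
shaft II → shaft III (gear mesh, 28/16): 2835 ÷ 1.75 = 1620 RPM
shaft III → shaft IV (gear mesh, 27/12): 1620 ÷ 2.25 = 720 RPM
shaft IV → the output (internal gear, 45/20): 720 ÷ 2.25 = 320 RPM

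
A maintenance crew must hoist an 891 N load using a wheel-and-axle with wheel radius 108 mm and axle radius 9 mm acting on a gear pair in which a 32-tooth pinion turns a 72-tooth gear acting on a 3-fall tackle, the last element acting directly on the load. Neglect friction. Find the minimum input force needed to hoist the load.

Wheel-and-axle MA = R/r = 108/9 = 12.
Gear pair MA = 72/32 = 2.25.
Block-and-tackle MA = number of supporting rope parts = 3.
Combined ideal MA = 12 × 2.25 × 3 = 81.
Effort = load / MA = 891 / 81 = 11 N.

11 N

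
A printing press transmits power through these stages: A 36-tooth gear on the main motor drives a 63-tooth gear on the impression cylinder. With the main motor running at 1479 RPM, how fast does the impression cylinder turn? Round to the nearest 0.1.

gear mesh 63/36 = 1.75 → 1479/1.75 = 845.14 RPM

845.1 RPM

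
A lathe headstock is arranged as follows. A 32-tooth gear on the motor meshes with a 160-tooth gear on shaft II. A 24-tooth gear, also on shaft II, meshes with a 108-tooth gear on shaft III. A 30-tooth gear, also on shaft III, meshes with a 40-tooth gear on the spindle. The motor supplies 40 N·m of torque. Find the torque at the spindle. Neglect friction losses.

1200 N·m

Gear mesh: ratio = 160/32 = 5; torque at shaft II = 40 × 5 = 200 N·m.
Gear mesh: ratio = 108/24 = 4.5; torque at shaft III = 200 × 4.5 = 900 N·m.
Gear mesh: ratio = 40/30 = 1.3333; torque at the spindle = 900 × 1.3333 = 1200 N·m.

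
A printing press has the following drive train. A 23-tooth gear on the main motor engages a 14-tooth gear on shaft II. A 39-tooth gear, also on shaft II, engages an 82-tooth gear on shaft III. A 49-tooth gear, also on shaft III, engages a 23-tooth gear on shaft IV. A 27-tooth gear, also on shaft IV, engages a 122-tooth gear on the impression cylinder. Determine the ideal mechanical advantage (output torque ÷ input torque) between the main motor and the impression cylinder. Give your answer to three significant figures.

2.71

Each stage contributes driven/driver: gear mesh 14/23 = 0.6087, gear mesh 82/39 = 2.1026, gear mesh 23/49 = 0.46939, gear mesh 122/27 = 4.5185.
Overall: 0.6087 × 2.1026 × 0.46939 × 4.5185 = 2.7144.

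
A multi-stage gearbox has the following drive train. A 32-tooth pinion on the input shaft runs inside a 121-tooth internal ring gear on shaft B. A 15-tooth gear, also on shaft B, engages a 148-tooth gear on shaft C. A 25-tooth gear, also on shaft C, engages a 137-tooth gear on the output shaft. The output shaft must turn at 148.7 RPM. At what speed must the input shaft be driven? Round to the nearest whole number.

30402 RPM

Overall ratio R = 3.7812 × 9.8667 × 5.48 = 204.45.
Required input speed = output speed × R = 148.7 × 204.45 = 30402 RPM.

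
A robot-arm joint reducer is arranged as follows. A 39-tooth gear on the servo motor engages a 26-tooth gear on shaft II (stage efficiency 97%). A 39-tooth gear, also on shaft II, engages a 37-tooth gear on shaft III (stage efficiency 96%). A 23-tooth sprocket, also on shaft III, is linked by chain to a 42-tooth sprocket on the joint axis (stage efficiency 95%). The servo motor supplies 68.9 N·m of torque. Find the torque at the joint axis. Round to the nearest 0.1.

70.4 N·m

After the gear mesh (26/39): 68.9 × 0.66667 × 0.97 = 44.555 N·m
After the gear mesh (37/39): 44.555 × 0.94872 × 0.96 = 40.58 N·m
After the chain (42/23): 40.58 × 1.8261 × 0.95 = 70.397 N·m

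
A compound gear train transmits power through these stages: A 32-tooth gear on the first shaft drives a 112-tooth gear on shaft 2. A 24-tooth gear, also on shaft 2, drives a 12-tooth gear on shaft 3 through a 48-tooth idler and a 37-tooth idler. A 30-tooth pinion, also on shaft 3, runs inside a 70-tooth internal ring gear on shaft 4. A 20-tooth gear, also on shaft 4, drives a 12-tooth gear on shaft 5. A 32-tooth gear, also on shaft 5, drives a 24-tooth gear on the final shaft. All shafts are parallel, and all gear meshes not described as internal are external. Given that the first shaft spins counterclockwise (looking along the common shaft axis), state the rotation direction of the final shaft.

the first shaft → shaft 2: external mesh, 1 reversal → CW.
shaft 2 → shaft 3: driver → idler → idler → driven is 3 external meshes, 3 reversals → CCW.
shaft 3 → shaft 4: internal mesh, same direction → CCW.
shaft 4 → shaft 5: external mesh, 1 reversal → CW.
shaft 5 → the final shaft: external mesh, 1 reversal → CCW.
6 reversals in total — an even number — so the final shaft turns the same way as the first shaft.

counterclockwise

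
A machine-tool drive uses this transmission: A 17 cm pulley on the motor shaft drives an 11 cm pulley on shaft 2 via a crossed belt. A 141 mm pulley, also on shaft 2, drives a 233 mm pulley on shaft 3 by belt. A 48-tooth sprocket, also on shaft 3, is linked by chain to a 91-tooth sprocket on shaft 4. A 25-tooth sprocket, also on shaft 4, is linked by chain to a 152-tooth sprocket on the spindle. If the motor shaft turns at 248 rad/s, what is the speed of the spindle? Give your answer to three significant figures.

20.1 rad/s

the motor shaft → shaft 2 (belt, 11/17): 248 ÷ 0.64706 = 383.27 rad/s
shaft 2 → shaft 3 (belt, 233/141): 383.27 ÷ 1.6525 = 231.94 rad/s
shaft 3 → shaft 4 (chain, 91/48): 231.94 ÷ 1.8958 = 122.34 rad/s
shaft 4 → the spindle (chain, 152/25): 122.34 ÷ 6.08 = 20.122 rad/s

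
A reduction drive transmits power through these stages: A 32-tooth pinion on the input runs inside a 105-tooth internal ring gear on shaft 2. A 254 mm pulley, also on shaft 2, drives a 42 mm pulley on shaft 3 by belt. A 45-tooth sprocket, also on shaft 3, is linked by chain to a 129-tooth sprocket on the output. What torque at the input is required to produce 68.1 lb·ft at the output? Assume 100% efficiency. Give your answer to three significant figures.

43.8 lb·ft

Overall ratio R = 3.2812 × 0.16535 × 2.8667 = 1.5554.
Input torque = output torque / R = 68.1 / 1.5554 = 43.784 lb·ft.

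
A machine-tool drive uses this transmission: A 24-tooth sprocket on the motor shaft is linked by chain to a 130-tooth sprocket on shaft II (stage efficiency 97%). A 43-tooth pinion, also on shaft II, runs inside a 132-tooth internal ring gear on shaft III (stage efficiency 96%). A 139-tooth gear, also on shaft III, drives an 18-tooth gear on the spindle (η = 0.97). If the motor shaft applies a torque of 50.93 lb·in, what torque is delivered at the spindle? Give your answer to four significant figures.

99.06 lb·in

chain 130/24 = 5.4167 → τ = 50.93·5.4167·0.97 = 267.59 lb·in
internal gear 132/43 = 3.0698 → τ = 267.59·3.0698·0.96 = 788.6 lb·in
gear mesh 18/139 = 0.1295 → τ = 788.6·0.1295·0.97 = 99.057 lb·in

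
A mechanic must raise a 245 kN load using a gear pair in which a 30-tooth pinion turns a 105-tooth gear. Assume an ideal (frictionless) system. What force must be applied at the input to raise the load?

Gear pair MA = 105/30 = 3.5.
Effort = load / MA = 245 / 3.5 = 70 kN.

70 kN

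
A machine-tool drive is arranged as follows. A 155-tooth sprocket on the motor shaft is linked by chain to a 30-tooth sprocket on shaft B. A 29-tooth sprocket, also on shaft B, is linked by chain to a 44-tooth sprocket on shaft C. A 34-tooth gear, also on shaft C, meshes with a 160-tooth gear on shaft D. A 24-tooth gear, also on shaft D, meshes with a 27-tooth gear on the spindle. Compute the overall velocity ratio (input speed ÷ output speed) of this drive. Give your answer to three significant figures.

1.55

Each stage contributes driven/driver: chain 30/155 = 0.19355, chain 44/29 = 1.5172, gear mesh 160/34 = 4.7059, gear mesh 27/24 = 1.125.
Overall: 0.19355 × 1.5172 × 4.7059 × 1.125 = 1.5547.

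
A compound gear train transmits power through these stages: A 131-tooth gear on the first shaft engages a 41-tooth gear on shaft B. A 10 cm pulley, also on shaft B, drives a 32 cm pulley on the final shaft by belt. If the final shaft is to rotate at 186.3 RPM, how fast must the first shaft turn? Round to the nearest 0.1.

186.6 RPM

Overall ratio R = 0.31298 × 3.2 = 1.0015.
Required input speed = output speed × R = 186.3 × 1.0015 = 186.58 RPM.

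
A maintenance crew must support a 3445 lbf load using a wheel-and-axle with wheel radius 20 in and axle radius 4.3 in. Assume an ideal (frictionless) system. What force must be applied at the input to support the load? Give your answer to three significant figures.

741 lbf

Wheel-and-axle MA = R/r = 20/4.3 = 4.6512.
Effort = load / MA = 3445 / 4.6512 = 740.67 lbf.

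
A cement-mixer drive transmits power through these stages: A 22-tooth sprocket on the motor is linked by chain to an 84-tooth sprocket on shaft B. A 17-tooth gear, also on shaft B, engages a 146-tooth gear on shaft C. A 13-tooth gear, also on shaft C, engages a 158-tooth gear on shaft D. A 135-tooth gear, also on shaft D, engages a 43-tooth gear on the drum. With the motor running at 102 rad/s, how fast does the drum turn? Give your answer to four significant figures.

chain 84/22 = 3.8182 → 102/3.8182 = 26.714 rad/s
gear mesh 146/17 = 8.5882 → 26.714/8.5882 = 3.1106 rad/s
gear mesh 158/13 = 12.154 → 3.1106/12.154 = 0.25593 rad/s
gear mesh 43/135 = 0.31852 → 0.25593/0.31852 = 0.80351 rad/s

0.8035 rad/s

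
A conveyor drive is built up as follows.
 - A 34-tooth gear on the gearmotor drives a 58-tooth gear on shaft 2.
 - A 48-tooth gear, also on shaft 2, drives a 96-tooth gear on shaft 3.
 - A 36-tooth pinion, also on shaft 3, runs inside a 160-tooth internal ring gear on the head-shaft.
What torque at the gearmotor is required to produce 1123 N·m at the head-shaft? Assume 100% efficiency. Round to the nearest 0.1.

74.1 N·m

Overall ratio R = 1.7059 × 2 × 4.4444 = 15.163.
Input torque = output torque / R = 1123 / 15.163 = 74.06 N·m.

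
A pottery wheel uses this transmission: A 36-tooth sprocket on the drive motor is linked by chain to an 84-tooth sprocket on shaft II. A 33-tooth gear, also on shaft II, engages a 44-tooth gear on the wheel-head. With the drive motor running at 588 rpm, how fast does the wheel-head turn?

the drive motor → shaft II (chain, 84/36): 588 ÷ 2.3333 = 252 rpm
shaft II → the wheel-head (gear mesh, 44/33): 252 ÷ 1.3333 = 189 rpm

189 rpm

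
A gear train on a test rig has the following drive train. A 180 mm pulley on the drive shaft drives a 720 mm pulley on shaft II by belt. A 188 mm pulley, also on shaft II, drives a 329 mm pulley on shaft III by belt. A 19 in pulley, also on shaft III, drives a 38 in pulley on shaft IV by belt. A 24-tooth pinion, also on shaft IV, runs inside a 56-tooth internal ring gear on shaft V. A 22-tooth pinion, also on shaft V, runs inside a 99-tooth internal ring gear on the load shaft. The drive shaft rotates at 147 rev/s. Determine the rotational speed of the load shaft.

Belt: ratio = 720/180 = 4, so shaft II turns at 147 / 4 = 36.75 rev/s.
Belt: ratio = 329/188 = 1.75, so shaft III turns at 36.75 / 1.75 = 21 rev/s.
Belt: ratio = 38/19 = 2, so shaft IV turns at 21 / 2 = 10.5 rev/s.
Internal gear: ratio = 56/24 = 2.3333, so shaft V turns at 10.5 / 2.3333 = 4.5 rev/s.
Internal gear: ratio = 99/22 = 4.5, so the load shaft turns at 4.5 / 4.5 = 1 rev/s.

1 rev/s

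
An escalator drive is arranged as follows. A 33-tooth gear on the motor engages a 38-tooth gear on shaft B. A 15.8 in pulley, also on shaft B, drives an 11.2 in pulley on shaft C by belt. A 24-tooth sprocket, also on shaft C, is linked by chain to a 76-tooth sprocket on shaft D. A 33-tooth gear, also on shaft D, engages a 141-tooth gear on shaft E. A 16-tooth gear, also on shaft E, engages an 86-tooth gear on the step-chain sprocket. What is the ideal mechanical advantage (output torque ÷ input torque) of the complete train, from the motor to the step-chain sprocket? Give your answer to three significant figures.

Each stage contributes driven/driver: gear mesh 38/33 = 1.1515, belt 11.2/15.8 = 0.70886, chain 76/24 = 3.1667, gear mesh 141/33 = 4.2727, gear mesh 86/16 = 5.375.
Overall: 1.1515 × 0.70886 × 3.1667 × 4.2727 × 5.375 = 59.363.

59.4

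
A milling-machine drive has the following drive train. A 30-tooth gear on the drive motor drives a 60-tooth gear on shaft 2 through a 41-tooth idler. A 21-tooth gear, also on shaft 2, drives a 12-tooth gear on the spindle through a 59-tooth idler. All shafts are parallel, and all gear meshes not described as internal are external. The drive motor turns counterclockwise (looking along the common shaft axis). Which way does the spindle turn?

the drive motor → shaft 2: driver → idler → driven is 2 external meshes, 2 reversals → CCW.
shaft 2 → the spindle: driver → idler → driven is 2 external meshes, 2 reversals → CCW.
4 reversals in total — an even number — so the spindle turns the same way as the drive motor.

counterclockwise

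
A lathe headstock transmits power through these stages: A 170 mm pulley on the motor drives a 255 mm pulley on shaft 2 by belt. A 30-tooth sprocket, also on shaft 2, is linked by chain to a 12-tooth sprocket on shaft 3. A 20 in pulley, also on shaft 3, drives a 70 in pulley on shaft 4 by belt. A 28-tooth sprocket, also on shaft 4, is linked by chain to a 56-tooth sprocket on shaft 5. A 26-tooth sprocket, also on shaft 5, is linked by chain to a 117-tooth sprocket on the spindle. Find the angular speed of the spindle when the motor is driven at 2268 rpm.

Belt: ratio = 255/170 = 1.5, so shaft 2 turns at 2268 / 1.5 = 1512 rpm.
Chain: ratio = 12/30 = 0.4, so shaft 3 turns at 1512 / 0.4 = 3780 rpm.
Belt: ratio = 70/20 = 3.5, so shaft 4 turns at 3780 / 3.5 = 1080 rpm.
Chain: ratio = 56/28 = 2, so shaft 5 turns at 1080 / 2 = 540 rpm.
Chain: ratio = 117/26 = 4.5, so the spindle turns at 540 / 4.5 = 120 rpm.

120 rpm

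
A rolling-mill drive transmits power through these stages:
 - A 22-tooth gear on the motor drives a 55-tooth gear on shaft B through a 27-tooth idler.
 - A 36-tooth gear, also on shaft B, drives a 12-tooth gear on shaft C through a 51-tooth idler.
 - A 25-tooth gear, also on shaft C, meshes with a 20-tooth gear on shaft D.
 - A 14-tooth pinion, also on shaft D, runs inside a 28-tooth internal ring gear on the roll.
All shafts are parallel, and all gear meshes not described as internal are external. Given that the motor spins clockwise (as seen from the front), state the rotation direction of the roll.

the motor → shaft B: driver → idler → driven is 2 external meshes, 2 reversals → CW.
shaft B → shaft C: driver → idler → driven is 2 external meshes, 2 reversals → CW.
shaft C → shaft D: external mesh, 1 reversal → CCW.
shaft D → the roll: internal mesh, same direction → CCW.
5 reversals in total — an odd number — so the roll turns opposite to the motor.

counterclockwise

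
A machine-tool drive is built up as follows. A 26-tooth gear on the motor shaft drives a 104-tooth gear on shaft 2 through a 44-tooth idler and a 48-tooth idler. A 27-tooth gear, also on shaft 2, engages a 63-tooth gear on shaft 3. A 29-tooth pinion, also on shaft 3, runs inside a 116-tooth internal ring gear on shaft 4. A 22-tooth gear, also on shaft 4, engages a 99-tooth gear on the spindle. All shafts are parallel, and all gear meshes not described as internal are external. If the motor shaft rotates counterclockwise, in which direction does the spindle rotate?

clockwise

the motor shaft → shaft 2: driver → idler → idler → driven is 3 external meshes, 3 reversals → CW.
shaft 2 → shaft 3: external mesh, 1 reversal → CCW.
shaft 3 → shaft 4: internal mesh, same direction → CCW.
shaft 4 → the spindle: external mesh, 1 reversal → CW.
5 reversals in total — an odd number — so the spindle turns opposite to the motor shaft.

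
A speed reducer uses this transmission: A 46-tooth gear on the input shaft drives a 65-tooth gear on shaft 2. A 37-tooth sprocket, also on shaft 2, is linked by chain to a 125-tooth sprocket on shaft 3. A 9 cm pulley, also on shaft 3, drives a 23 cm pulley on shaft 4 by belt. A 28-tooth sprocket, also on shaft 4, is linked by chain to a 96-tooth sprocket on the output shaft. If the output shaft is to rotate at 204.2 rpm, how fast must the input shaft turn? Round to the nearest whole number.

Overall ratio R = 1.413 × 3.3784 × 2.5556 × 3.4286 = 41.828.
Required input speed = output speed × R = 204.2 × 41.828 = 8541.2 rpm.

8541 rpm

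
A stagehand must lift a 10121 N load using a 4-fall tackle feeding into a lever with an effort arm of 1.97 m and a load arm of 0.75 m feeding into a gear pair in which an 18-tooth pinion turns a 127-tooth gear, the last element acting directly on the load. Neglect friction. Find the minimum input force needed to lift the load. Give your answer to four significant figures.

Block-and-tackle MA = number of supporting rope parts = 4.
Lever MA = effort arm / load arm = 1.97/0.75 = 2.6267.
Gear pair MA = 127/18 = 7.0556.
Combined ideal MA = 4 × 2.6267 × 7.0556 = 74.13.
Effort = load / MA = 10121 / 74.13 = 136.53 N.

136.5 N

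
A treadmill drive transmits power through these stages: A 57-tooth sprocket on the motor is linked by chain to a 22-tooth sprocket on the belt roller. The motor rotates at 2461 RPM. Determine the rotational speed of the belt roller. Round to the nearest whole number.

the motor → the belt roller (chain, 22/57): 2461 ÷ 0.38596 = 6376.2 RPM

6376 RPM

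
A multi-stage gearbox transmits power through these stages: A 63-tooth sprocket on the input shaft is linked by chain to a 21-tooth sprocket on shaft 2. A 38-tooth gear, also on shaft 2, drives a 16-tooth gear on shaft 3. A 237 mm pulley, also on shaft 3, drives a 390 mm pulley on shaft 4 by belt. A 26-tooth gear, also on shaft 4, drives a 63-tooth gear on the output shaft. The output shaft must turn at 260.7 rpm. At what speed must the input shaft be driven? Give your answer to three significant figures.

Overall ratio R = 0.33333 × 0.42105 × 1.6456 × 2.4231 = 0.55963.
Required input speed = output speed × R = 260.7 × 0.55963 = 145.89 rpm.

146 rpm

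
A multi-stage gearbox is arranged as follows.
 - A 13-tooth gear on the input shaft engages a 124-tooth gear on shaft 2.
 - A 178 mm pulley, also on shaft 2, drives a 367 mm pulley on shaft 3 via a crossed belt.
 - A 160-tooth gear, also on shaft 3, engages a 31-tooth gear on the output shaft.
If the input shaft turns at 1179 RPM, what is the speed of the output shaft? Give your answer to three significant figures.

309 RPM

Gear mesh: ratio = 124/13 = 9.5385, so shaft 2 turns at 1179 / 9.5385 = 123.6 RPM.
Belt: ratio = 367/178 = 2.0618, so shaft 3 turns at 123.6 / 2.0618 = 59.95 RPM.
Gear mesh: ratio = 31/160 = 0.19375, so the output shaft turns at 59.95 / 0.19375 = 309.42 RPM.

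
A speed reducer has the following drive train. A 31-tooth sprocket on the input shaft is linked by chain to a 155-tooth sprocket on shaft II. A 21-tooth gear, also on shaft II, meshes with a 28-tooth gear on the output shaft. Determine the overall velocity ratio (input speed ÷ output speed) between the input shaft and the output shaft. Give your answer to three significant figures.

6.67

Each stage contributes driven/driver: chain 155/31 = 5, gear mesh 28/21 = 1.3333.
Overall: 5 × 1.3333 = 6.6667.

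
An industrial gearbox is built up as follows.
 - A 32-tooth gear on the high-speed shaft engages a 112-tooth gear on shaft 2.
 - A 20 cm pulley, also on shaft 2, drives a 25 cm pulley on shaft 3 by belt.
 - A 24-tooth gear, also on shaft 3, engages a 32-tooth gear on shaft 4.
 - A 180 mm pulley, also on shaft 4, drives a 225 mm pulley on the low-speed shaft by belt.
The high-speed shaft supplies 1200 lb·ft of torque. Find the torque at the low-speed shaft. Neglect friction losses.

Gear mesh: ratio = 112/32 = 3.5; torque at shaft 2 = 1200 × 3.5 = 4200 lb·ft.
Belt: ratio = 25/20 = 1.25; torque at shaft 3 = 4200 × 1.25 = 5250 lb·ft.
Gear mesh: ratio = 32/24 = 1.3333; torque at shaft 4 = 5250 × 1.3333 = 7000 lb·ft.
Belt: ratio = 225/180 = 1.25; torque at the low-speed shaft = 7000 × 1.25 = 8750 lb·ft.

8750 lb·ft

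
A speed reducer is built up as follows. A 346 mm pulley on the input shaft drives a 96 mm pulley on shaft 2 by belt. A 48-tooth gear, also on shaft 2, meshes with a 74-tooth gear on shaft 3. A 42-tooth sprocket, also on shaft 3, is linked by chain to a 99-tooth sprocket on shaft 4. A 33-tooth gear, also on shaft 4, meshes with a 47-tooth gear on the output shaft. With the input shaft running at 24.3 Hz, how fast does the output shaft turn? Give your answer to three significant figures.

16.9 Hz

Belt: ratio = 96/346 = 0.27746, so shaft 2 turns at 24.3 / 0.27746 = 87.581 Hz.
Gear mesh: ratio = 74/48 = 1.5417, so shaft 3 turns at 87.581 / 1.5417 = 56.809 Hz.
Chain: ratio = 99/42 = 2.3571, so shaft 4 turns at 56.809 / 2.3571 = 24.101 Hz.
Gear mesh: ratio = 47/33 = 1.4242, so the output shaft turns at 24.101 / 1.4242 = 16.922 Hz.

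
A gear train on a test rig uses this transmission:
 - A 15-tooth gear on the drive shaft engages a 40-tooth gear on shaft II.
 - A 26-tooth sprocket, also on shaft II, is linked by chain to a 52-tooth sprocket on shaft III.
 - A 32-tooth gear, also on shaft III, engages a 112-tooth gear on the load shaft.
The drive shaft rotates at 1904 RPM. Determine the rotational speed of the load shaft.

gear mesh 40/15 = 2.6667 → 1904/2.6667 = 714 RPM
chain 52/26 = 2 → 714/2 = 357 RPM
gear mesh 112/32 = 3.5 → 357/3.5 = 102 RPM

102 RPM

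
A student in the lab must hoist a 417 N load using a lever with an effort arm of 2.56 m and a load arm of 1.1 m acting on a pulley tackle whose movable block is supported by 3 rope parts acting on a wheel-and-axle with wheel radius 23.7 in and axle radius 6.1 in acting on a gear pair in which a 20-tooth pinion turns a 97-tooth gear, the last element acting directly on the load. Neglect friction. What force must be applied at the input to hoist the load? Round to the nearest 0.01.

Lever MA = effort arm / load arm = 2.56/1.1 = 2.3273.
Block-and-tackle MA = number of supporting rope parts = 3.
Wheel-and-axle MA = R/r = 23.7/6.1 = 3.8852.
Gear pair MA = 97/20 = 4.85.
Combined ideal MA = 2.3273 × 3 × 3.8852 × 4.85 = 131.56.
Effort = load / MA = 417 / 131.56 = 3.1696 N.

3.17 N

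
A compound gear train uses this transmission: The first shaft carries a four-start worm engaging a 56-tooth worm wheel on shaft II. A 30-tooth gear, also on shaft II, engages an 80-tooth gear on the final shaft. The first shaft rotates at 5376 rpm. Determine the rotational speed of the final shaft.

Worm: ratio = 56/4 = 14, so shaft II turns at 5376 / 14 = 384 rpm.
Gear mesh: ratio = 80/30 = 2.6667, so the final shaft turns at 384 / 2.6667 = 144 rpm.

144 rpm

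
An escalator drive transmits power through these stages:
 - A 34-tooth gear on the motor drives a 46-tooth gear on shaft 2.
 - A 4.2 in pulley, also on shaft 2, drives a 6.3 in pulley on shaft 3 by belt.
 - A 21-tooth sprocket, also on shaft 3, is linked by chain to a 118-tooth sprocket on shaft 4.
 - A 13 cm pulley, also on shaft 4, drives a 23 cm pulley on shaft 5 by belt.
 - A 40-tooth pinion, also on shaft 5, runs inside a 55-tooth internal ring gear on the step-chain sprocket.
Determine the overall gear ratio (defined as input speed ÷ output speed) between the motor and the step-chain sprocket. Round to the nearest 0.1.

27.7

Each stage contributes driven/driver: gear mesh 46/34 = 1.3529, belt 6.3/4.2 = 1.5, chain 118/21 = 5.619, belt 23/13 = 1.7692, internal gear 55/40 = 1.375.
Overall: 1.3529 × 1.5 × 5.619 × 1.7692 × 1.375 = 27.741.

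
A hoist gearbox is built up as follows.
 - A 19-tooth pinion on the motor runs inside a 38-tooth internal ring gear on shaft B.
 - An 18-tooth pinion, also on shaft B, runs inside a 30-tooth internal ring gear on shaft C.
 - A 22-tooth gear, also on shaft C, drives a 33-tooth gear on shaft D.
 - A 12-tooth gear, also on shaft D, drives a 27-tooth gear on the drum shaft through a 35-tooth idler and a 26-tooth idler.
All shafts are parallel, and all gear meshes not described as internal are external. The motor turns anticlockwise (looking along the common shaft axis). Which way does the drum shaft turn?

anticlockwise

the motor → shaft B: internal mesh, same direction → CCW.
shaft B → shaft C: internal mesh, same direction → CCW.
shaft C → shaft D: external mesh, 1 reversal → CW.
shaft D → the drum shaft: driver → idler → idler → driven is 3 external meshes, 3 reversals → CCW.
4 reversals in total — an even number — so the drum shaft turns the same way as the motor.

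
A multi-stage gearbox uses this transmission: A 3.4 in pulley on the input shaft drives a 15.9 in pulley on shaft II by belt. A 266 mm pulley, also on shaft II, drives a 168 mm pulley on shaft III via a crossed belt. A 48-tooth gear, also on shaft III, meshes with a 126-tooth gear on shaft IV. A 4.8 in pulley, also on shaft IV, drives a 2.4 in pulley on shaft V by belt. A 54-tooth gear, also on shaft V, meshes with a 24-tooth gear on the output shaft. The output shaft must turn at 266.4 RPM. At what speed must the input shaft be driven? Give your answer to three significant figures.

459 RPM

Overall ratio R = 4.6765 × 0.63158 × 2.625 × 0.5 × 0.44444 = 1.7229.
Required input speed = output speed × R = 266.4 × 1.7229 = 458.98 RPM.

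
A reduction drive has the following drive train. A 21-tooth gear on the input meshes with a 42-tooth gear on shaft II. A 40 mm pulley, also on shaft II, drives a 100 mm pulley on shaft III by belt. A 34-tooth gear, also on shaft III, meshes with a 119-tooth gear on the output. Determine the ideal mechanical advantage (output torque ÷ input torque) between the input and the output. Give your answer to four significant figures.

Each stage contributes driven/driver: gear mesh 42/21 = 2, belt 100/40 = 2.5, gear mesh 119/34 = 3.5.
Overall: 2 × 2.5 × 3.5 = 17.5.

17.50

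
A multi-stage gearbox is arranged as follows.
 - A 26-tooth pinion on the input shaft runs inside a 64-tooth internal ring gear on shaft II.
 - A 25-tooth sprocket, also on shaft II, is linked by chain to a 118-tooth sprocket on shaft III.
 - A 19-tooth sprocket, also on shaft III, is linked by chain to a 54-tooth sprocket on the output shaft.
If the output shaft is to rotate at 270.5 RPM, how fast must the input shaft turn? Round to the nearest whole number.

Overall ratio R = 2.4615 × 4.72 × 2.8421 = 33.021.
Required input speed = output speed × R = 270.5 × 33.021 = 8932.2 RPM.

8932 RPM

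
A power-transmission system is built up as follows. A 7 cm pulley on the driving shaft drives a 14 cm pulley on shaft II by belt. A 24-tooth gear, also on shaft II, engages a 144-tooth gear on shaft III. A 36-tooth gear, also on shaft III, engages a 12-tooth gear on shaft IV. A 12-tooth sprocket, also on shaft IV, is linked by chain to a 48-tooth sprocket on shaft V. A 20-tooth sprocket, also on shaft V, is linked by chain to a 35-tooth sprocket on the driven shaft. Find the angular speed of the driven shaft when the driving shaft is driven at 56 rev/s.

the driving shaft → shaft II (belt, 14/7): 56 ÷ 2 = 28 rev/s
shaft II → shaft III (gear mesh, 144/24): 28 ÷ 6 = 4.6667 rev/s
shaft III → shaft IV (gear mesh, 12/36): 4.6667 ÷ 0.33333 = 14 rev/s
shaft IV → shaft V (chain, 48/12): 14 ÷ 4 = 3.5 rev/s
shaft V → the driven shaft (chain, 35/20): 3.5 ÷ 1.75 = 2 rev/s

2 rev/s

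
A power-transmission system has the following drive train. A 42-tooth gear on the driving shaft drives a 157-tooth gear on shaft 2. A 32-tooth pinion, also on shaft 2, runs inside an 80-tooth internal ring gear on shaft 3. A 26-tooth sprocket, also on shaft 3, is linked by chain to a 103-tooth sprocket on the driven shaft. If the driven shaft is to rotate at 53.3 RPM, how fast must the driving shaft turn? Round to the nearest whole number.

Overall ratio R = 3.7381 × 2.5 × 3.9615 = 37.022.
Required input speed = output speed × R = 53.3 × 37.022 = 1973.2 RPM.

1973 RPM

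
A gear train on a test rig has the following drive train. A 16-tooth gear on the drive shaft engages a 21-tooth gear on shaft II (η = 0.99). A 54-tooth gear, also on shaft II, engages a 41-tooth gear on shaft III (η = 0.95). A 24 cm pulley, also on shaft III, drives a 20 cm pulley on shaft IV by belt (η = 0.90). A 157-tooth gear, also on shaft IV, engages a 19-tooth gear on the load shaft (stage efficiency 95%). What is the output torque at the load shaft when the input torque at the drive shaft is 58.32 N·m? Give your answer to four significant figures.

After the gear mesh (21/16): 58.32 × 1.3125 × 0.99 = 75.78 N·m
After the gear mesh (41/54): 75.78 × 0.75926 × 0.95 = 54.66 N·m
After the belt (20/24): 54.66 × 0.83333 × 0.90 = 40.995 N·m
After the gear mesh (19/157): 40.995 × 0.12102 × 0.95 = 4.7131 N·m

4.713 N·m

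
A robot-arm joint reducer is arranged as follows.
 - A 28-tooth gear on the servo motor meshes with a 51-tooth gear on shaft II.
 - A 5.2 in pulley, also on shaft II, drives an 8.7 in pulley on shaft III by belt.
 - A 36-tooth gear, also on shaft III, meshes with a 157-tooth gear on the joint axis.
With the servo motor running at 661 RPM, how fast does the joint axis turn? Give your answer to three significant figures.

49.7 RPM

gear mesh 51/28 = 1.8214 → 661/1.8214 = 362.9 RPM
belt 8.7/5.2 = 1.6731 → 362.9/1.6731 = 216.91 RPM
gear mesh 157/36 = 4.3611 → 216.91/4.3611 = 49.737 RPM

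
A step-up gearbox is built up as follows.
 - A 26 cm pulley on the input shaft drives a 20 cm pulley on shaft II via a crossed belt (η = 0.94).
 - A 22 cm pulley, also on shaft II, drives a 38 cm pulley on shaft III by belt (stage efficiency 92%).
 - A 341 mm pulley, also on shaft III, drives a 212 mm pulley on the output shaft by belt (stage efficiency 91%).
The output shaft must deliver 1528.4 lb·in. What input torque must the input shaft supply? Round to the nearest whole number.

Overall ratio R = 0.76923 × 1.7273 × 0.6217 = 0.82604; overall efficiency η = 0.94 × 0.92 × 0.91 = 0.7870.
Input torque = output torque / (R × η) = 1528.4 / (0.82604 × 0.7870) = 2351.2 lb·in.

2351 lb·in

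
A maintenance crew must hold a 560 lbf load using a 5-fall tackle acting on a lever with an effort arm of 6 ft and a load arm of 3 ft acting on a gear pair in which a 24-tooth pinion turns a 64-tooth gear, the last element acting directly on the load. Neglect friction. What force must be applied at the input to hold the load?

21 lbf

Block-and-tackle MA = number of supporting rope parts = 5.
Lever MA = effort arm / load arm = 6/3 = 2.
Gear pair MA = 64/24 = 2.6667.
Combined ideal MA = 5 × 2 × 2.6667 = 26.667.
Effort = load / MA = 560 / 26.667 = 21 lbf.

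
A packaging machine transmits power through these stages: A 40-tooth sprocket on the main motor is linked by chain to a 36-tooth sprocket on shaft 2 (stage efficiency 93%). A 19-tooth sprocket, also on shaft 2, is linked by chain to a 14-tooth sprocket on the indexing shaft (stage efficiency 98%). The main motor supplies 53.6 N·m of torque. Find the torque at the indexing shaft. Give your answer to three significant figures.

chain 36/40 = 0.9 → τ = 53.6·0.9·0.93 = 44.863 N·m
chain 14/19 = 0.73684 → τ = 44.863·0.73684·0.98 = 32.396 N·m

32.4 N·m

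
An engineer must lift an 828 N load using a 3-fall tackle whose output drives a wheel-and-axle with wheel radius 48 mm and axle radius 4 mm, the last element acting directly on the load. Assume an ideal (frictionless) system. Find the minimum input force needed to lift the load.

23 N

Block-and-tackle MA = number of supporting rope parts = 3.
Wheel-and-axle MA = R/r = 48/4 = 12.
Combined ideal MA = 3 × 12 = 36.
Effort = load / MA = 828 / 36 = 23 N.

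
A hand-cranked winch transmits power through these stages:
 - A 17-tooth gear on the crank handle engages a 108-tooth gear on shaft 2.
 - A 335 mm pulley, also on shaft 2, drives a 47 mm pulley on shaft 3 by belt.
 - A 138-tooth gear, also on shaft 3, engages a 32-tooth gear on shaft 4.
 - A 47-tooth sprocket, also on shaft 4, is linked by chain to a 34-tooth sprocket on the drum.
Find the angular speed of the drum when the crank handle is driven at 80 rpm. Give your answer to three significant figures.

535 rpm

gear mesh 108/17 = 6.3529 → 80/6.3529 = 12.593 rpm
belt 47/335 = 0.1403 → 12.593/0.1403 = 89.756 rpm
gear mesh 32/138 = 0.23188 → 89.756/0.23188 = 387.07 rpm
chain 34/47 = 0.7234 → 387.07/0.7234 = 535.07 rpm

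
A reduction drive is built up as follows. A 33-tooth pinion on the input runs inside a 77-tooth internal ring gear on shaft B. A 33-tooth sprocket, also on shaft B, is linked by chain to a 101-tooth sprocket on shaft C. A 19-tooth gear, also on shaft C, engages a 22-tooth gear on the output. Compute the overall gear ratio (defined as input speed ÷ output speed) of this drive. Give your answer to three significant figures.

Each stage contributes driven/driver: internal gear 77/33 = 2.3333, chain 101/33 = 3.0606, gear mesh 22/19 = 1.1579.
Overall: 2.3333 × 3.0606 × 1.1579 = 8.269.

8.27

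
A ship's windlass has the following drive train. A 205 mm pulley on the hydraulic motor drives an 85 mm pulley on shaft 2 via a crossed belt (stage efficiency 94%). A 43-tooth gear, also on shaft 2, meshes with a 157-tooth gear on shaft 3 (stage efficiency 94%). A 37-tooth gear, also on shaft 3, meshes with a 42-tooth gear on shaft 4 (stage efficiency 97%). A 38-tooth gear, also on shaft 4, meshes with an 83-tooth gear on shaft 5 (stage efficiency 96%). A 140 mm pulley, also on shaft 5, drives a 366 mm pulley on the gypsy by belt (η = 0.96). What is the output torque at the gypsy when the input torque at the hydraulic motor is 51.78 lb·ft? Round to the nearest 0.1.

401.4 lb·ft

belt 85/205 = 0.41463 → τ = 51.78·0.41463·0.94 = 20.182 lb·ft
gear mesh 157/43 = 3.6512 → τ = 20.182·3.6512·0.94 = 69.265 lb·ft
gear mesh 42/37 = 1.1351 → τ = 69.265·1.1351·0.97 = 76.266 lb·ft
gear mesh 83/38 = 2.1842 → τ = 76.266·2.1842·0.96 = 159.92 lb·ft
belt 366/140 = 2.6143 → τ = 159.92·2.6143·0.96 = 401.35 lb·ft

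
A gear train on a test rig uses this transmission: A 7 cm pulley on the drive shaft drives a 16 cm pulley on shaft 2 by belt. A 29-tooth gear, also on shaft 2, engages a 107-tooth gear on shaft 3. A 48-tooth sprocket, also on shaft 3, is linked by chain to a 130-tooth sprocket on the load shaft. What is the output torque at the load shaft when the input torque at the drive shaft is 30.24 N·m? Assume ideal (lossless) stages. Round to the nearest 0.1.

690.7 N·m

Belt: ratio = 16/7 = 2.2857; torque at shaft 2 = 30.24 × 2.2857 = 69.12 N·m.
Gear mesh: ratio = 107/29 = 3.6897; torque at shaft 3 = 69.12 × 3.6897 = 255.03 N·m.
Chain: ratio = 130/48 = 2.7083; torque at the load shaft = 255.03 × 2.7083 = 690.7 N·m.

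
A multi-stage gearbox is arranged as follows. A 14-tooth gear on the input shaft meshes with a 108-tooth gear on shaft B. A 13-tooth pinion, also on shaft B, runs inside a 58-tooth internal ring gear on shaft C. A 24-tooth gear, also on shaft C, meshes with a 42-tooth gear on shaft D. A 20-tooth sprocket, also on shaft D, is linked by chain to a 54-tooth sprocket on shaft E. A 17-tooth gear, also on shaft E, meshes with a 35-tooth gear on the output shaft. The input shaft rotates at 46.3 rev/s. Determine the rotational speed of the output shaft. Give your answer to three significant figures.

gear mesh 108/14 = 7.7143 → 46.3/7.7143 = 6.0019 rev/s
internal gear 58/13 = 4.4615 → 6.0019/4.4615 = 1.3452 rev/s
gear mesh 42/24 = 1.75 → 1.3452/1.75 = 0.76871 rev/s
chain 54/20 = 2.7 → 0.76871/2.7 = 0.28471 rev/s
gear mesh 35/17 = 2.0588 → 0.28471/2.0588 = 0.13829 rev/s

0.138 rev/s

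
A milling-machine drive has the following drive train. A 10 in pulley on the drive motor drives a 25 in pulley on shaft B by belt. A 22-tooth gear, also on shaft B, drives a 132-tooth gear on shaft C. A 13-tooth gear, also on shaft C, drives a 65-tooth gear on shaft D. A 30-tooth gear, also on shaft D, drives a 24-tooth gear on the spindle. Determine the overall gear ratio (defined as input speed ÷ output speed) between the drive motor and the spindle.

Each stage contributes driven/driver: belt 25/10 = 2.5, gear mesh 132/22 = 6, gear mesh 65/13 = 5, gear mesh 24/30 = 0.8.
Overall: 2.5 × 6 × 5 × 0.8 = 60.

60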